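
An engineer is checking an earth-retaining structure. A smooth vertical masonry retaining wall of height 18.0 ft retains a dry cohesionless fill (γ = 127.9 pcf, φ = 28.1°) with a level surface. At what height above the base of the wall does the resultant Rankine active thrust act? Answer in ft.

K_a = 0.3596.
The pressure distribution is triangular, so the resultant acts at H/3 above the base = 18.0/3 = 6.000 ft.

6.00 ft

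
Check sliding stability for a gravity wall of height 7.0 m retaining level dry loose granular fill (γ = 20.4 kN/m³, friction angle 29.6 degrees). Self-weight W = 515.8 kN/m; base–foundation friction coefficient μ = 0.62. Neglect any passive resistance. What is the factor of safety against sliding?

1.89

K_a = tan²(45° − 29.6°/2) = 0.3387.
P_a = ½K_aγH² = 0.5×0.3387×20.4×7.0² = 169.3 kN/m, acting at H/3 = 2.333 m above the base.
FS_sliding = μW / P_a = 0.62×515.8 / 169.3 = 1.889.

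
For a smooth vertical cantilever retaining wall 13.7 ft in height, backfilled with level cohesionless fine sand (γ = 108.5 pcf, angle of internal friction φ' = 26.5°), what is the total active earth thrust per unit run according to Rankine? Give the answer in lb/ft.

3900 lb/ft

K_a = tan²(45° − φ/2) = 0.3829.
P_a = ½ K_a γ H² = 0.5 × 0.3829 × 108.5 × 13.7² = 3899 lb/ft.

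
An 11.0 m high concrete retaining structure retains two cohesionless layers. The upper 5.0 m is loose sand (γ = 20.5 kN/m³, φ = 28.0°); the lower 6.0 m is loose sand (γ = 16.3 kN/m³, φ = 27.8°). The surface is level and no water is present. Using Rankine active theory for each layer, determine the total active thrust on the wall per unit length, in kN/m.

423 kN/m

K_a1 = tan²(45°−28.0°/2) = 0.3610; K_a2 = tan²(45°−27.8°/2) = 0.3639.
Layer 1: σ at base = K_a1 γ₁ h₁ = 37.01 kPa; P₁ = ½×37.01×5.0 = 92.51.
Layer 2: σ_v at top = γ₁h₁ = 102.5; σ_h top = K_a2×102.5 = 37.30; σ_h base = K_a2×(102.5+16.3×6.0) = 72.89.
P₂ = ½(37.30+72.89)×6.0 = 330.6. Total P_a = 92.51+330.6 = 423.1 kN/m.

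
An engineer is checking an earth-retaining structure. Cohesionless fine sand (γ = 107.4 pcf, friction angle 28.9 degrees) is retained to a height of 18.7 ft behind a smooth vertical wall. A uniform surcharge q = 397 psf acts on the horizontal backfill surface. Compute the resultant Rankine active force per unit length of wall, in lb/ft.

9130 lb/ft

K_a = tan²(45° − φ/2) = 0.3484.
Soil triangle: ½ K_a γ H² = 0.5×0.3484×107.4×18.7² = 6542 lb/ft.
Surcharge rectangle: K_a q H = 0.3484×397×18.7 = 2586 lb/ft.
Total = 6542 + 2586 = 9128 lb/ft.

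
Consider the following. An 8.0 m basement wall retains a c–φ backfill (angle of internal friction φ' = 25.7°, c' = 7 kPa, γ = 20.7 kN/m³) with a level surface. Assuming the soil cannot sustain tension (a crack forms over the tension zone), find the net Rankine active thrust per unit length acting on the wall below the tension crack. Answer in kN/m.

196 kN/m

K_a = 0.3950; √K_a = 0.6285.
Tension-crack depth z_c = 2c/(γ√K_a) = 2×7/(20.7×0.6285) = 1.076 m.
σ_a at base = K_a γ H − 2c√K_a = 0.3950×20.7×8.0 − 2×7×0.6285 = 56.62 kPa.
P_a = ½ × 56.62 × (H − z_c) = 0.5×56.62×6.924 = 196.0 kN/m.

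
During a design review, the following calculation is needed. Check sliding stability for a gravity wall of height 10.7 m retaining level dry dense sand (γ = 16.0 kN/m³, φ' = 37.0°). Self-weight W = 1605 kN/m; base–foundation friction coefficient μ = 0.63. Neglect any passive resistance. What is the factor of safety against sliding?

K_a = tan²(45° − 37.0°/2) = 0.2486.
P_a = ½K_aγH² = 0.5×0.2486×16.0×10.7² = 227.7 kN/m, acting at H/3 = 3.567 m above the base.
FS_sliding = μW / P_a = 0.63×1605 / 227.7 = 4.441.

4.44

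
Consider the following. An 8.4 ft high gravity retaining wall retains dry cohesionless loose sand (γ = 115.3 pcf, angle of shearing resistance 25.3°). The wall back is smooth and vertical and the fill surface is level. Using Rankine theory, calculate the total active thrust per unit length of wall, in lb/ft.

1630 lb/ft

K_a = tan²(45° − φ/2) = 0.4012.
P_a = ½ K_a γ H² = 0.5 × 0.4012 × 115.3 × 8.4² = 1632 lb/ft.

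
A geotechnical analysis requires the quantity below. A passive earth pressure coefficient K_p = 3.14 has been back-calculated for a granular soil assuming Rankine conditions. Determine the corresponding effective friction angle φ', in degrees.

31.1°

K_p = (1+sin φ)/(1−sin φ) ⇒ sin φ = (K_p − 1)/(K_p + 1) = 0.5169.
φ = arcsin(0.5169) = 31.13°.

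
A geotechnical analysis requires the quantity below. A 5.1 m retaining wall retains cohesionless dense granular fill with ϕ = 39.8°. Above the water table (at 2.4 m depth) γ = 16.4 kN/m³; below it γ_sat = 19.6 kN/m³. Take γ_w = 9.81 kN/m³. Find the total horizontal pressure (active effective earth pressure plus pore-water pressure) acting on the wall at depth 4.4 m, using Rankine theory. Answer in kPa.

K_a = (1 − sin φ)/(1 + sin φ) = 0.2194.
γ' = 19.6 − 9.81 = 9.790 kN/m³.
Effective vertical stress at 4.4 m: σ'_v = 16.4×2.4 + 9.790×2.00 = 58.94 kPa.
σ'_h = K_a σ'_v = 0.2194 × 58.94 = 12.93 kPa; u = γ_w × 2.00 = 19.62 kPa.
Total σ_h = 12.93 + 19.62 = 32.55 kPa.

32.6 kPa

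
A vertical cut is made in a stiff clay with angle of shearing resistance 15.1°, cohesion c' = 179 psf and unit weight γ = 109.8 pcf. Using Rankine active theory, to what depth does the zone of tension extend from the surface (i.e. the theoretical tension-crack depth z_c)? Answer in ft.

K_a = tan²(45° − 15.1°/2) = 0.5867; √K_a = 0.7659.
The active pressure is zero where K_a γ z = 2c√K_a, so z_c = 2c/(γ√K_a) = 2×179/(109.8×0.7659) = 4.257 ft.

4.26 ft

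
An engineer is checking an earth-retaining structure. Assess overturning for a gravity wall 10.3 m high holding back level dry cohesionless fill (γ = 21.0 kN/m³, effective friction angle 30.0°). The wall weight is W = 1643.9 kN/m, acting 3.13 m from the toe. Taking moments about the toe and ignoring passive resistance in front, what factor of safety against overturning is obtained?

K_a = tan²(45° − 30.0°/2) = 0.3333.
P_a = ½K_aγH² = 0.5×0.3333×21.0×10.3² = 371.3 kN/m, acting at H/3 = 3.433 m above the base.
Overturning moment M_o = P_a × H/3 = 371.3 × 3.433 = 1275.
Resisting moment M_r = W × 3.13 = 1643.9 × 3.13 = 5145.
FS_overturning = M_r/M_o = 5145/1275 = 4.036.

4.04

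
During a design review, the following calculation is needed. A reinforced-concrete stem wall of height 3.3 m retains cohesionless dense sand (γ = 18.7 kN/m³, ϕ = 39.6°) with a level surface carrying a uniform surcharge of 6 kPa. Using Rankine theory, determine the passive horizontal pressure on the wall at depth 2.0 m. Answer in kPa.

K_p = (1 + sin φ)/(1 − sin φ) = 4.516.
σ_v = γz + q = 18.7 × 2.0 + 6 = 43.40 kPa.
σ_h = K_p σ_v = 4.516 × 43.40 = 196.0 kPa.

196 kPa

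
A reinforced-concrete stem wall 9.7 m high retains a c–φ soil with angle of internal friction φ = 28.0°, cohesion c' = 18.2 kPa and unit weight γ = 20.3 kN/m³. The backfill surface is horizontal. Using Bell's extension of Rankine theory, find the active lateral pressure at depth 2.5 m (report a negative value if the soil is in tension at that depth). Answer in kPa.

-3.55 kPa

K_a = (1 − sin φ)/(1 + sin φ) = 0.3610.
σ_a = K_a γ z − 2c√K_a = 0.3610×20.3×2.5 − 2×18.2×0.6009 = -3.549 kPa.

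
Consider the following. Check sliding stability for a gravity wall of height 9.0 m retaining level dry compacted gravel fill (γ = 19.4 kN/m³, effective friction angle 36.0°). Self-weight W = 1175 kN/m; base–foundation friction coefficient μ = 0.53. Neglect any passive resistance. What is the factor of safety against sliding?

K_a = tan²(45° − 36.0°/2) = 0.2596.
P_a = ½K_aγH² = 0.5×0.2596×19.4×9.0² = 204.0 kN/m, acting at H/3 = 3.000 m above the base.
FS_sliding = μW / P_a = 0.53×1175 / 204.0 = 3.053.

3.05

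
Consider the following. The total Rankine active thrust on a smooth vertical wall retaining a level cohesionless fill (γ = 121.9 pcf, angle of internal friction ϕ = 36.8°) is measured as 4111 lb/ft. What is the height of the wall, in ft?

16.4 ft

K_a = 0.2508. P_a = ½ K_a γ H² ⇒ H = √(2P_a/(K_a γ)).
H = √(2×4111/(0.2508×121.9)) = 16.40 ft.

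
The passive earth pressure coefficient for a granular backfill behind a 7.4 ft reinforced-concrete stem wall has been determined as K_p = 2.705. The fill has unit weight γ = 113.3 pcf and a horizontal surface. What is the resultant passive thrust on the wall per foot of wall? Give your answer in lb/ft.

P = ½ K_p γ H² = 0.5 × 2.705 × 113.3 × 7.4² = 8391 lb/ft.

8390 lb/ft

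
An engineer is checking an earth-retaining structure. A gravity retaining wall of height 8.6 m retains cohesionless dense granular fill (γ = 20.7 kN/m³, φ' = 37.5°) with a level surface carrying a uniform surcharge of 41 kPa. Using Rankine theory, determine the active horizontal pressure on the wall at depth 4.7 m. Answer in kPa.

K_a = (1 − sin φ)/(1 + sin φ) = 0.2432.
σ_v = γz + q = 20.7 × 4.7 + 41 = 138.3 kPa.
σ_h = K_a σ_v = 0.2432 × 138.3 = 33.63 kPa.

33.6 kPa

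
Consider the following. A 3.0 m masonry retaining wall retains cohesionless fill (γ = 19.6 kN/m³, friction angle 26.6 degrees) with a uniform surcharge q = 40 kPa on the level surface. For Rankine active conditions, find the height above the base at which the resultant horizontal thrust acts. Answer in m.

1.29 m

K_a = 0.3814.
Triangular part P₁ = ½K_aγH² = 33.64 at H/3 = 1.000 m; rectangular part P₂ = K_a q H = 45.77 at H/2 = 1.500 m.
ȳ = (P₁·1.000 + P₂·1.500)/(P₁+P₂) = 1.288 m.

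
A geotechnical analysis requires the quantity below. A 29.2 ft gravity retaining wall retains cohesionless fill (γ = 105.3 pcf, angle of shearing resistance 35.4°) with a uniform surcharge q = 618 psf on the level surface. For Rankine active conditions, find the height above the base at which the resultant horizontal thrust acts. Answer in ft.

11.1 ft

K_a = 0.2664.
Triangular part P₁ = ½K_aγH² = 11960 at H/3 = 9.733 ft; rectangular part P₂ = K_a q H = 4807 at H/2 = 14.60 ft.
ȳ = (P₁·9.733 + P₂·14.60)/(P₁+P₂) = 11.13 ft.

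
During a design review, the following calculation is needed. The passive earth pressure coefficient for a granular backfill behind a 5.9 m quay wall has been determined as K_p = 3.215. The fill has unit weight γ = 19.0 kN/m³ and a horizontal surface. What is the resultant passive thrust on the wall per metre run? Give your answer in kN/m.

1060 kN/m

P = ½ K_p γ H² = 0.5 × 3.215 × 19.0 × 5.9² = 1063 kN/m.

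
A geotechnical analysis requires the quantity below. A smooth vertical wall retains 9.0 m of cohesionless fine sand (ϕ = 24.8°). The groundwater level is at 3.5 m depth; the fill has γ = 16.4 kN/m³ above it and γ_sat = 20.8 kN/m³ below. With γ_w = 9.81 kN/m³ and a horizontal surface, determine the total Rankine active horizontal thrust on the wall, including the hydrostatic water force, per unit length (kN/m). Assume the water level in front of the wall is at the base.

K_a = tan²(45° − φ/2) = 0.4090.
γ' = 20.8 − 9.81 = 10.99 kN/m³. Depth below WT = 5.5 m.
σ'_h at WT = K_a γ d_w = 23.48 kPa; at base = 23.48 + K_a γ' × 5.5 = 48.20 kPa.
P₁ (0–3.5 m) = ½×23.48×3.5 = 41.08. P₂ (3.5–9.0 m) = ½(23.48+48.20)×5.5 = 197.1.
P_w = ½ γ_w h₂² = 0.5×9.81×5.5² = 148.4. Total = 41.08+197.1+148.4 = 386.6 kN/m.

387 kN/m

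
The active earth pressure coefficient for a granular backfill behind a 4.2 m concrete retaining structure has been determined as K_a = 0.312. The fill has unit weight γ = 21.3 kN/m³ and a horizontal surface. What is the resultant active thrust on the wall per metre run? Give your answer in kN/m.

58.6 kN/m

P = ½ K_a γ H² = 0.5 × 0.312 × 21.3 × 4.2² = 58.61 kN/m.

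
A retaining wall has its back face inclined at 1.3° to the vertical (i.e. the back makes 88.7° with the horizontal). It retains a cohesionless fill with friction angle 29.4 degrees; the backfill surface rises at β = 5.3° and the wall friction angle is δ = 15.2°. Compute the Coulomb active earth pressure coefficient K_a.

K_a = sin²(α+φ) / [sin²α · sin(α−δ) · (1 + √{sin(φ+δ)sin(φ−β) / (sin(α−δ)sin(α+β))})²].
With α = 88.7°, φ = 29.4°, δ = 15.2°, β = 5.3°: K_a = 0.3391.

0.339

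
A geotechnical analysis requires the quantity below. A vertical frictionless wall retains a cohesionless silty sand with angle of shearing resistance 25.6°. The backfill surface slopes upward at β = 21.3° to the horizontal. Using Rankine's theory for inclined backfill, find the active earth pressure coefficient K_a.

0.558

K_a = cos β · (cos β − √(cos²β − cos²φ)) / (cos β + √(cos²β − cos²φ)).
cos β = 0.9317, cos φ = 0.9018, √(cos²β − cos²φ) = 0.2340.
K_a = 0.9317 × (0.9317 − 0.2340)/(0.9317 + 0.2340) = 0.5577.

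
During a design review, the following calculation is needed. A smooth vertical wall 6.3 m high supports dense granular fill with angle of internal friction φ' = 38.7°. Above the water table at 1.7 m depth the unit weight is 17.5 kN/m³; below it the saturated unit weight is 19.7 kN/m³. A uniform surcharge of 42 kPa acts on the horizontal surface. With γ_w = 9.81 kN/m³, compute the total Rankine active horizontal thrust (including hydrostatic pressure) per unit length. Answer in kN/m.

226 kN/m

K_a = tan²(45° − φ/2) = 0.2306.
γ' = 19.7 − 9.81 = 9.890 kN/m³. h₂ = H − d_w = 4.6 m.
σ'_h: at surface K_a·q = 9.685; at WT K_a(q+γd_w) = 16.54; at base K_a(q+γd_w+γ'h₂) = 27.03 kPa.
P₁ = ½(9.685+16.54)×1.7 = 22.29; P₂ = ½(16.54+27.03)×4.6 = 100.2; P_w = ½γ_w h₂² = 103.8.
Total = 22.29+100.2+103.8 = 226.3 kN/m.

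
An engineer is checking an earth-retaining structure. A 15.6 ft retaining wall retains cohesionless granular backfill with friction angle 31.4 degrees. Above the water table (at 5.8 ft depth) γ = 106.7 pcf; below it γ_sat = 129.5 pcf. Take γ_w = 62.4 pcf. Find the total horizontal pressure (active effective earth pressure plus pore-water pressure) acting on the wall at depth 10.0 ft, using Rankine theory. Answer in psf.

546 psf

K_a = (1 − sin φ)/(1 + sin φ) = 0.3149.
γ' = 129.5 − 62.4 = 67.10 pcf.
Effective vertical stress at 10.0 ft: σ'_v = 106.7×5.8 + 67.10×4.20 = 900.7 psf.
σ'_h = K_a σ'_v = 0.3149 × 900.7 = 283.6 psf; u = γ_w × 4.20 = 262.1 psf.
Total σ_h = 283.6 + 262.1 = 545.7 psf.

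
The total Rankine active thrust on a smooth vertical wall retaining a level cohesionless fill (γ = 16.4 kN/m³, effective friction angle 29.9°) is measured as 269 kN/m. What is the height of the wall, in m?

9.90 m

K_a = 0.3347. P_a = ½ K_a γ H² ⇒ H = √(2P_a/(K_a γ)).
H = √(2×269/(0.3347×16.4)) = 9.900 m.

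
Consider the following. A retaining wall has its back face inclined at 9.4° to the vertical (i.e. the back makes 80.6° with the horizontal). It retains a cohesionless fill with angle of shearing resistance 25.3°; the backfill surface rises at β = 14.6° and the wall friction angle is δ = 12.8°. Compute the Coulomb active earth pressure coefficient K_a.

0.561

K_a = sin²(α+φ) / [sin²α · sin(α−δ) · (1 + √{sin(φ+δ)sin(φ−β) / (sin(α−δ)sin(α+β))})²].
With α = 80.6°, φ = 25.3°, δ = 12.8°, β = 14.6°: K_a = 0.5611.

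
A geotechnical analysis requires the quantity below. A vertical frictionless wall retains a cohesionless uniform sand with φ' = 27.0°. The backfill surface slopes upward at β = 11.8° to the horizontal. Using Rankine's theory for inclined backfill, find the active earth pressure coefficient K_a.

K_a = cos β · (cos β − √(cos²β − cos²φ)) / (cos β + √(cos²β − cos²φ)).
cos β = 0.9789, cos φ = 0.8910, √(cos²β − cos²φ) = 0.4053.
K_a = 0.9789 × (0.9789 − 0.4053)/(0.9789 + 0.4053) = 0.4056.

0.406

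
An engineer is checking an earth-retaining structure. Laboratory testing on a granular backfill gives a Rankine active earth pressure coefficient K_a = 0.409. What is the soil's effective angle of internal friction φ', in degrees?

K_a = tan²(45° − φ/2) ⇒ 45° − φ/2 = arctan(√0.409) = 32.60°.
φ = 2(45° − 32.60°) = 24.80°.

24.8°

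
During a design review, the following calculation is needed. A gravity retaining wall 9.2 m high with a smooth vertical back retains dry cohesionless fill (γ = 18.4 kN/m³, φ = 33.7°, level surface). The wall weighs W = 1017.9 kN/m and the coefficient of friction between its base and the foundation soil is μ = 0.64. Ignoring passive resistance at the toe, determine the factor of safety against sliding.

2.92

K_a = tan²(45° − 33.7°/2) = 0.2863.
P_a = ½K_aγH² = 0.5×0.2863×18.4×9.2² = 222.9 kN/m, acting at H/3 = 3.067 m above the base.
FS_sliding = μW / P_a = 0.64×1017.9 / 222.9 = 2.922.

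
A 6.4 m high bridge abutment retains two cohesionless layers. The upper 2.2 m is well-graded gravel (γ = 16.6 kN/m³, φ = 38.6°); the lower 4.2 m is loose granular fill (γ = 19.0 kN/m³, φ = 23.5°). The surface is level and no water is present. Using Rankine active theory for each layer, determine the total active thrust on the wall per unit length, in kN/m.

147 kN/m

K_a1 = tan²(45°−38.6°/2) = 0.2316; K_a2 = tan²(45°−23.5°/2) = 0.4298.
Layer 1: σ at base = K_a1 γ₁ h₁ = 8.459 kPa; P₁ = ½×8.459×2.2 = 9.305.
Layer 2: σ_v at top = γ₁h₁ = 36.52; σ_h top = K_a2×36.52 = 15.70; σ_h base = K_a2×(36.52+19.0×4.2) = 50.00.
P₂ = ½(15.70+50.00)×4.2 = 138.0. Total P_a = 9.305+138.0 = 147.3 kN/m.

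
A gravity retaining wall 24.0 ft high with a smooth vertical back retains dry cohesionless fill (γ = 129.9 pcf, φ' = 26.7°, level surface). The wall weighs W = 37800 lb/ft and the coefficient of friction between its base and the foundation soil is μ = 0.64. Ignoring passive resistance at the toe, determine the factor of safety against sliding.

K_a = tan²(45° − 26.7°/2) = 0.3800.
P_a = ½K_aγH² = 0.5×0.3800×129.9×24.0² = 14210 lb/ft, acting at H/3 = 8.000 ft above the base.
FS_sliding = μW / P_a = 0.64×37800 / 14210 = 1.702.

1.70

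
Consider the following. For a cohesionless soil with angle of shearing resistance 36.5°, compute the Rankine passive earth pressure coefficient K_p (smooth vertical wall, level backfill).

3.94

K_p = (1 + sin φ)/(1 − sin φ) = tan²(45° + 36.5°/2) = 3.936.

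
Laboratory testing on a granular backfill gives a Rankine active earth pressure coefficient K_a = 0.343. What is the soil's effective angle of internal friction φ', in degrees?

29.3°

K_a = tan²(45° − φ/2) ⇒ 45° − φ/2 = arctan(√0.343) = 30.36°.
φ = 2(45° − 30.36°) = 29.29°.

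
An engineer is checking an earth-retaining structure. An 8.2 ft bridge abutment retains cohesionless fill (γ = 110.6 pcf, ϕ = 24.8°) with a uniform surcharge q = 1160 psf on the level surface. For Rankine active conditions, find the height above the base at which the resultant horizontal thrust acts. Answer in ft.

K_a = 0.4090.
Triangular part P₁ = ½K_aγH² = 1521 at H/3 = 2.733 ft; rectangular part P₂ = K_a q H = 3890 at H/2 = 4.100 ft.
ȳ = (P₁·2.733 + P₂·4.100)/(P₁+P₂) = 3.716 ft.

3.72 ft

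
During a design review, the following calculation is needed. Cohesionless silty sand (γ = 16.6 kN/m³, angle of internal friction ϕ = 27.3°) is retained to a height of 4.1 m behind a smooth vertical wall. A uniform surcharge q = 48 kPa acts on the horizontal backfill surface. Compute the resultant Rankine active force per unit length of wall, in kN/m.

K_a = tan²(45° − φ/2) = 0.3711.
Soil triangle: ½ K_a γ H² = 0.5×0.3711×16.6×4.1² = 51.78 kN/m.
Surcharge rectangle: K_a q H = 0.3711×48×4.1 = 73.04 kN/m.
Total = 51.78 + 73.04 = 124.8 kN/m.

125 kN/m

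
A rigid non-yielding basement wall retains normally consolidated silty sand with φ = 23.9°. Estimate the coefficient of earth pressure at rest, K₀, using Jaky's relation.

K₀ = 1 − sin φ' = 1 − sin 23.9° = 0.5949.

0.595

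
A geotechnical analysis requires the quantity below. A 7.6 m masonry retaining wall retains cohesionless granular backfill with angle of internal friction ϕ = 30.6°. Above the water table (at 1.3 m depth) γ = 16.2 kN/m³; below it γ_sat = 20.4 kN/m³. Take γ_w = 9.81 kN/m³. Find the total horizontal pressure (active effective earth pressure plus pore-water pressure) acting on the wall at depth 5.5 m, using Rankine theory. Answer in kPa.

62.5 kPa

K_a = (1 − sin φ)/(1 + sin φ) = 0.3253.
γ' = 20.4 − 9.81 = 10.59 kN/m³.
Effective vertical stress at 5.5 m: σ'_v = 16.2×1.3 + 10.59×4.20 = 65.54 kPa.
σ'_h = K_a σ'_v = 0.3253 × 65.54 = 21.32 kPa; u = γ_w × 4.20 = 41.20 kPa.
Total σ_h = 21.32 + 41.20 = 62.52 kPa.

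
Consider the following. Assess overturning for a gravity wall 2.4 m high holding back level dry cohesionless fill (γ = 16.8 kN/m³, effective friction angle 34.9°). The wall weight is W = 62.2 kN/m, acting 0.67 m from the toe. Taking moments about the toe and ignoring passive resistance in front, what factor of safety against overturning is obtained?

3.96

K_a = tan²(45° − 34.9°/2) = 0.2721.
P_a = ½K_aγH² = 0.5×0.2721×16.8×2.4² = 13.17 kN/m, acting at H/3 = 0.8000 m above the base.
Overturning moment M_o = P_a × H/3 = 13.17 × 0.8000 = 10.53.
Resisting moment M_r = W × 0.67 = 62.2 × 0.67 = 41.67.
FS_overturning = M_r/M_o = 41.67/10.53 = 3.956.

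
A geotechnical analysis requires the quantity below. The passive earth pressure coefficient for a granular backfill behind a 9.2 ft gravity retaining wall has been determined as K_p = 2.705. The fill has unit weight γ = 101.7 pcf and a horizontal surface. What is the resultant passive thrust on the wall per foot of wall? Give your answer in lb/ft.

P = ½ K_p γ H² = 0.5 × 2.705 × 101.7 × 9.2² = 11640 lb/ft.

11600 lb/ft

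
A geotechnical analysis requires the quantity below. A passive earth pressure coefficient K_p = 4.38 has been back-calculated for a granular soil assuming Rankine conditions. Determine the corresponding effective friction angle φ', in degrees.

38.9°

K_p = (1+sin φ)/(1−sin φ) ⇒ sin φ = (K_p − 1)/(K_p + 1) = 0.6283.
φ = arcsin(0.6283) = 38.92°.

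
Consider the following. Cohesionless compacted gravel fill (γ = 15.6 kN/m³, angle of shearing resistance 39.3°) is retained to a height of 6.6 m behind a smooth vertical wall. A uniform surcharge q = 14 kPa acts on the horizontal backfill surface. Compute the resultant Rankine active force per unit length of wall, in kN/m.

97.0 kN/m

K_a = tan²(45° − φ/2) = 0.2245.
Soil triangle: ½ K_a γ H² = 0.5×0.2245×15.6×6.6² = 76.26 kN/m.
Surcharge rectangle: K_a q H = 0.2245×14×6.6 = 20.74 kN/m.
Total = 76.26 + 20.74 = 97.00 kN/m.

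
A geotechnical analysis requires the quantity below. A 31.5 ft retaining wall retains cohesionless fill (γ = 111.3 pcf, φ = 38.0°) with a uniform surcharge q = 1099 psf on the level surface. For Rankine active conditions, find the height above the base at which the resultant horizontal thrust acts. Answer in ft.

K_a = 0.2379.
Triangular part P₁ = ½K_aγH² = 13140 at H/3 = 10.50 ft; rectangular part P₂ = K_a q H = 8235 at H/2 = 15.75 ft.
ȳ = (P₁·10.50 + P₂·15.75)/(P₁+P₂) = 12.52 ft.

12.5 ft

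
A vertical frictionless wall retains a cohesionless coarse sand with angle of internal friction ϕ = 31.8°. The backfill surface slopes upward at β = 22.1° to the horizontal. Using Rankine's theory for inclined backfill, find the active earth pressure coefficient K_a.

0.399

K_a = cos β · (cos β − √(cos²β − cos²φ)) / (cos β + √(cos²β − cos²φ)).
cos β = 0.9265, cos φ = 0.8499, √(cos²β − cos²φ) = 0.3690.
K_a = 0.9265 × (0.9265 − 0.3690)/(0.9265 + 0.3690) = 0.3988.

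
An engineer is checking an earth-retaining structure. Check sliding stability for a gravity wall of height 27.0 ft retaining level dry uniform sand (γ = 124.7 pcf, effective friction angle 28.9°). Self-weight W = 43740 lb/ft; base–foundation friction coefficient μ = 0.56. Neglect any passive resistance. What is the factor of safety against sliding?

1.55

K_a = tan²(45° − 28.9°/2) = 0.3484.
P_a = ½K_aγH² = 0.5×0.3484×124.7×27.0² = 15830 lb/ft, acting at H/3 = 9.000 ft above the base.
FS_sliding = μW / P_a = 0.56×43740 / 15830 = 1.547.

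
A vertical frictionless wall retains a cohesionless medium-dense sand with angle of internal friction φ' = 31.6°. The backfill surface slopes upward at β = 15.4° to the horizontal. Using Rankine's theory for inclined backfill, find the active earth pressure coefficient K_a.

0.349

K_a = cos β · (cos β − √(cos²β − cos²φ)) / (cos β + √(cos²β − cos²φ)).
cos β = 0.9641, cos φ = 0.8517, √(cos²β − cos²φ) = 0.4517.
K_a = 0.9641 × (0.9641 − 0.4517)/(0.9641 + 0.4517) = 0.3489.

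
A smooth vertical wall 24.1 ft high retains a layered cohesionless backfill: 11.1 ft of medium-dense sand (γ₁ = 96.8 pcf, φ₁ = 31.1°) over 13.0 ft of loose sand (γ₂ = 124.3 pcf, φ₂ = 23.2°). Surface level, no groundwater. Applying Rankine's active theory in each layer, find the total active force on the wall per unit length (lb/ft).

12500 lb/ft

K_a1 = tan²(45°−31.1°/2) = 0.3188; K_a2 = tan²(45°−23.2°/2) = 0.4348.
Layer 1: σ at base = K_a1 γ₁ h₁ = 342.5 psf; P₁ = ½×342.5×11.1 = 1901.
Layer 2: σ_v at top = γ₁h₁ = 1074; σ_h top = K_a2×1074 = 467.2; σ_h base = K_a2×(1074+124.3×13.0) = 1170.
P₂ = ½(467.2+1170)×13.0 = 10640. Total P_a = 1901+10640 = 12540 lb/ft.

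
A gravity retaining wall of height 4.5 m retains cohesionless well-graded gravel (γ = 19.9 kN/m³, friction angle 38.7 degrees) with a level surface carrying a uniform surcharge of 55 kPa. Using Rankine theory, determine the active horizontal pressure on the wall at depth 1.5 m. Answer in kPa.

19.6 kPa

K_a = (1 − sin φ)/(1 + sin φ) = 0.2306.
σ_v = γz + q = 19.9 × 1.5 + 55 = 84.85 kPa.
σ_h = K_a σ_v = 0.2306 × 84.85 = 19.57 kPa.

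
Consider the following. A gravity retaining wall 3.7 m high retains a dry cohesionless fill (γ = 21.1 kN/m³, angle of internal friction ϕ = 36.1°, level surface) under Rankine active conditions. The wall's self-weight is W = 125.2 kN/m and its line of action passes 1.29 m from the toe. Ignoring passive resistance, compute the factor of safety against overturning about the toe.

K_a = tan²(45° − 36.1°/2) = 0.2585.
P_a = ½K_aγH² = 0.5×0.2585×21.1×3.7² = 37.33 kN/m, acting at H/3 = 1.233 m above the base.
Overturning moment M_o = P_a × H/3 = 37.33 × 1.233 = 46.05.
Resisting moment M_r = W × 1.29 = 125.2 × 1.29 = 161.5.
FS_overturning = M_r/M_o = 161.5/46.05 = 3.508.

3.51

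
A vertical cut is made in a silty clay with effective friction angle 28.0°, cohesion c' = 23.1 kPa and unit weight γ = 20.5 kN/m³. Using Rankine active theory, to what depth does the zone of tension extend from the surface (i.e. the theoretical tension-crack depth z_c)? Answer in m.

K_a = tan²(45° − 28.0°/2) = 0.3610; √K_a = 0.6009.
The active pressure is zero where K_a γ z = 2c√K_a, so z_c = 2c/(γ√K_a) = 2×23.1/(20.5×0.6009) = 3.751 m.

3.75 m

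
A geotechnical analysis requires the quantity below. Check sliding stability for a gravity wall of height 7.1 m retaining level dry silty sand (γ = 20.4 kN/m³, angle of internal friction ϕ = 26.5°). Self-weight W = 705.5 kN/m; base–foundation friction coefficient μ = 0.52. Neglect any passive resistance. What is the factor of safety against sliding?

K_a = tan²(45° − 26.5°/2) = 0.3829.
P_a = ½K_aγH² = 0.5×0.3829×20.4×7.1² = 196.9 kN/m, acting at H/3 = 2.367 m above the base.
FS_sliding = μW / P_a = 0.52×705.5 / 196.9 = 1.863.

1.86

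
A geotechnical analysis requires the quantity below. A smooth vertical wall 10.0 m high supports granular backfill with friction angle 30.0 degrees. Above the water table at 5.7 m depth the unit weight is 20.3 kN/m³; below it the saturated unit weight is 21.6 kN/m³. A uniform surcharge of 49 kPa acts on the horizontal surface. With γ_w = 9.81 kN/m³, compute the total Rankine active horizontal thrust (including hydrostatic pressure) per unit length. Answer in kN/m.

566 kN/m

K_a = tan²(45° − φ/2) = 0.3333.
γ' = 21.6 − 9.81 = 11.79 kN/m³. h₂ = H − d_w = 4.3 m.
σ'_h: at surface K_a·q = 16.33; at WT K_a(q+γd_w) = 54.90; at base K_a(q+γd_w+γ'h₂) = 71.80 kPa.
P₁ = ½(16.33+54.90)×5.7 = 203.0; P₂ = ½(54.90+71.80)×4.3 = 272.4; P_w = ½γ_w h₂² = 90.69.
Total = 203.0+272.4+90.69 = 566.1 kN/m.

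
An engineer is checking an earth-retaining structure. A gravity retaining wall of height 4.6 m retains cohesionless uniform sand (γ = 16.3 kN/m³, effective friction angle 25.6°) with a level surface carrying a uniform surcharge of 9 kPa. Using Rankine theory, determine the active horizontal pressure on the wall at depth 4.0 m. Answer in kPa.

29.4 kPa

K_a = (1 − sin φ)/(1 + sin φ) = 0.3966.
σ_v = γz + q = 16.3 × 4.0 + 9 = 74.20 kPa.
σ_h = K_a σ_v = 0.3966 × 74.20 = 29.43 kPa.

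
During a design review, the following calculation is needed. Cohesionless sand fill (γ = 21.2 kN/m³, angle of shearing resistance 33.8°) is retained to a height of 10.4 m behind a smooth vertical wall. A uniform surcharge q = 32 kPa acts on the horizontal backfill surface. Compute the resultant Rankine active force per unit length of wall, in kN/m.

K_a = tan²(45° − φ/2) = 0.2851.
Soil triangle: ½ K_a γ H² = 0.5×0.2851×21.2×10.4² = 326.9 kN/m.
Surcharge rectangle: K_a q H = 0.2851×32×10.4 = 94.88 kN/m.
Total = 326.9 + 94.88 = 421.8 kN/m.

422 kN/m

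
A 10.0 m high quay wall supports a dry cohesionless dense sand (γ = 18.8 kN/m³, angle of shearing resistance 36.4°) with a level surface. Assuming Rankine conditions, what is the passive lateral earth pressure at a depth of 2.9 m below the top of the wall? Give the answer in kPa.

214 kPa

K_p = (1 + sin φ)/(1 − sin φ) = 3.919.
σ_h = K_p γ z = 3.919 × 18.8 × 2.9 = 213.7 kPa.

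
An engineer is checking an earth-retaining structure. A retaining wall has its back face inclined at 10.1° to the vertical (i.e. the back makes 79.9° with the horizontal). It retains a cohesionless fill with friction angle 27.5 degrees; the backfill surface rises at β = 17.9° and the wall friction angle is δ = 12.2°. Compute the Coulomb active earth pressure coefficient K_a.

0.565

K_a = sin²(α+φ) / [sin²α · sin(α−δ) · (1 + √{sin(φ+δ)sin(φ−β) / (sin(α−δ)sin(α+β))})²].
With α = 79.9°, φ = 27.5°, δ = 12.2°, β = 17.9°: K_a = 0.5647.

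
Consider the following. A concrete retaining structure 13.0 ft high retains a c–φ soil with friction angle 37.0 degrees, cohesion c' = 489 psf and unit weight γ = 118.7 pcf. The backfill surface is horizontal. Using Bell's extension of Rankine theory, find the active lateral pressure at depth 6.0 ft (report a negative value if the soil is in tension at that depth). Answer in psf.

-311 psf

K_a = (1 − sin φ)/(1 + sin φ) = 0.2486.
σ_a = K_a γ z − 2c√K_a = 0.2486×118.7×6.0 − 2×489×0.4986 = -310.6 psf.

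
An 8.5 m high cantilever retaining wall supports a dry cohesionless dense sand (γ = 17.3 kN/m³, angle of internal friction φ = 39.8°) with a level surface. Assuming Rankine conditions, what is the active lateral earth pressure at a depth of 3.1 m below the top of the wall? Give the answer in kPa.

11.8 kPa

K_a = (1 − sin φ)/(1 + sin φ) = 0.2194.
σ_h = K_a γ z = 0.2194 × 17.3 × 3.1 = 11.77 kPa.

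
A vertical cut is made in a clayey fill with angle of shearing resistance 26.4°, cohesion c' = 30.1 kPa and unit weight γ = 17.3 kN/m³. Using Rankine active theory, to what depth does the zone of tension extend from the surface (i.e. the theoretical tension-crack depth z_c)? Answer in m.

5.61 m

K_a = tan²(45° − 26.4°/2) = 0.3844; √K_a = 0.6200.
The active pressure is zero where K_a γ z = 2c√K_a, so z_c = 2c/(γ√K_a) = 2×30.1/(17.3×0.6200) = 5.612 m.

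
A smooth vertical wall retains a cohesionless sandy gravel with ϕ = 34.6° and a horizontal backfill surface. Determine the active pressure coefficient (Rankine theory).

0.276

K_a = (1 − sin φ)/(1 + sin φ) = (1 − sin 34.6°)/(1 + sin 34.6°) = 0.2756.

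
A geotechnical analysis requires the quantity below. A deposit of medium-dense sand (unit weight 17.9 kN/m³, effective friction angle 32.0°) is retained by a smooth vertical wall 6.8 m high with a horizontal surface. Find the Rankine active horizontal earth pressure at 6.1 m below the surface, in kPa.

K_a = (1 − sin φ)/(1 + sin φ) = 0.3073.
σ_h = K_a γ z = 0.3073 × 17.9 × 6.1 = 33.55 kPa.

33.5 kPa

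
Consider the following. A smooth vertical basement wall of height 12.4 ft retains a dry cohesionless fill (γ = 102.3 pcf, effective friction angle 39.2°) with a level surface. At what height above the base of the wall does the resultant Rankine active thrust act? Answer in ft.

4.13 ft

K_a = 0.2255.
The pressure distribution is triangular, so the resultant acts at H/3 above the base = 12.4/3 = 4.133 ft.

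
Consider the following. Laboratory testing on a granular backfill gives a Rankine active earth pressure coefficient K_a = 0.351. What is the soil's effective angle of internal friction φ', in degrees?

K_a = tan²(45° − φ/2) ⇒ 45° − φ/2 = arctan(√0.351) = 30.64°.
φ = 2(45° − 30.64°) = 28.71°.

28.7°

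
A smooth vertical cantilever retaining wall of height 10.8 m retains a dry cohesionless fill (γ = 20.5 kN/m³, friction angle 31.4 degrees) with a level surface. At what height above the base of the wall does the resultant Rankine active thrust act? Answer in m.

K_a = 0.3149.
The pressure distribution is triangular, so the resultant acts at H/3 above the base = 10.8/3 = 3.600 m.

3.60 m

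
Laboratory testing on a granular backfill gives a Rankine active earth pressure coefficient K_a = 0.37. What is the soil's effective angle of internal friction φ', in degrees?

27.4°

K_a = tan²(45° − φ/2) ⇒ 45° − φ/2 = arctan(√0.37) = 31.31°.
φ = 2(45° − 31.31°) = 27.38°.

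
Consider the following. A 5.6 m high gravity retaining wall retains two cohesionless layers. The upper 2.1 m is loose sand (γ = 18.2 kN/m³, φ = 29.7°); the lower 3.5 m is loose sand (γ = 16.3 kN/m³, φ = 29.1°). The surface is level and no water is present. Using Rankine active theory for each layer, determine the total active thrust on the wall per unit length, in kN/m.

94.3 kN/m

K_a1 = tan²(45°−29.7°/2) = 0.3374; K_a2 = tan²(45°−29.1°/2) = 0.3456.
Layer 1: σ at base = K_a1 γ₁ h₁ = 12.89 kPa; P₁ = ½×12.89×2.1 = 13.54.
Layer 2: σ_v at top = γ₁h₁ = 38.22; σ_h top = K_a2×38.22 = 13.21; σ_h base = K_a2×(38.22+16.3×3.5) = 32.92.
P₂ = ½(13.21+32.92)×3.5 = 80.73. Total P_a = 13.54+80.73 = 94.27 kN/m.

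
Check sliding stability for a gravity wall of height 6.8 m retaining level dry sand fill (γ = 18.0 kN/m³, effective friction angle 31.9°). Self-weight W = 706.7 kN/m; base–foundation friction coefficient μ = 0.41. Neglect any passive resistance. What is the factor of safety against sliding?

K_a = tan²(45° − 31.9°/2) = 0.3085.
P_a = ½K_aγH² = 0.5×0.3085×18.0×6.8² = 128.4 kN/m, acting at H/3 = 2.267 m above the base.
FS_sliding = μW / P_a = 0.41×706.7 / 128.4 = 2.257.

2.26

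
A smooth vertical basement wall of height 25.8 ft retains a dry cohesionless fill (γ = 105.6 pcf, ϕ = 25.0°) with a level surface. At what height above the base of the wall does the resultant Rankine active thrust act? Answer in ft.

K_a = 0.4059.
The pressure distribution is triangular, so the resultant acts at H/3 above the base = 25.8/3 = 8.600 ft.

8.60 ft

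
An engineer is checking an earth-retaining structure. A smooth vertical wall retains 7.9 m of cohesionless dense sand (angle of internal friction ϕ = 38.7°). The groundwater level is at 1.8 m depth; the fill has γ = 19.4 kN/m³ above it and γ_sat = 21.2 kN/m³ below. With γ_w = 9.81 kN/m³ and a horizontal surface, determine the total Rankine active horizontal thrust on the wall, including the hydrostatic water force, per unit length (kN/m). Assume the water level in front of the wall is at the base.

K_a = tan²(45° − φ/2) = 0.2306.
γ' = 21.2 − 9.81 = 11.39 kN/m³. Depth below WT = 6.1 m.
σ'_h at WT = K_a γ d_w = 8.052 kPa; at base = 8.052 + K_a γ' × 6.1 = 24.07 kPa.
P₁ (0–1.8 m) = ½×8.052×1.8 = 7.247. P₂ (1.8–7.9 m) = ½(8.052+24.07)×6.1 = 97.98.
P_w = ½ γ_w h₂² = 0.5×9.81×6.1² = 182.5. Total = 7.247+97.98+182.5 = 287.7 kN/m.

288 kN/m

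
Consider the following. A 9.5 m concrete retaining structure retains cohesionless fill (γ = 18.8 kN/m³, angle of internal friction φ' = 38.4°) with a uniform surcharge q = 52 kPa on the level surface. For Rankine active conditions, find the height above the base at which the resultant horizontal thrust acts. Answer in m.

K_a = 0.2337.
Triangular part P₁ = ½K_aγH² = 198.3 at H/3 = 3.167 m; rectangular part P₂ = K_a q H = 115.4 at H/2 = 4.750 m.
ȳ = (P₁·3.167 + P₂·4.750)/(P₁+P₂) = 3.749 m.

3.75 m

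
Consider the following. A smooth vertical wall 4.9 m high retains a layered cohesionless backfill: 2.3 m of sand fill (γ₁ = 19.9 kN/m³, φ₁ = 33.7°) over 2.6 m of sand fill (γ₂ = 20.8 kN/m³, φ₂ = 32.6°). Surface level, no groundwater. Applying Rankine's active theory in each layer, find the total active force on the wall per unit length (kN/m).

71.8 kN/m

K_a1 = tan²(45°−33.7°/2) = 0.2863; K_a2 = tan²(45°−32.6°/2) = 0.2997.
Layer 1: σ at base = K_a1 γ₁ h₁ = 13.10 kPa; P₁ = ½×13.10×2.3 = 15.07.
Layer 2: σ_v at top = γ₁h₁ = 45.77; σ_h top = K_a2×45.77 = 13.72; σ_h base = K_a2×(45.77+20.8×2.6) = 29.93.
P₂ = ½(13.72+29.93)×2.6 = 56.74. Total P_a = 15.07+56.74 = 71.81 kN/m.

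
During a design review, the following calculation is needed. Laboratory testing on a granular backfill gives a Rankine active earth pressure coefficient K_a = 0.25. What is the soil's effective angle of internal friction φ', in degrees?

36.9°

K_a = tan²(45° − φ/2) ⇒ 45° − φ/2 = arctan(√0.25) = 26.57°.
φ = 2(45° − 26.57°) = 36.87°.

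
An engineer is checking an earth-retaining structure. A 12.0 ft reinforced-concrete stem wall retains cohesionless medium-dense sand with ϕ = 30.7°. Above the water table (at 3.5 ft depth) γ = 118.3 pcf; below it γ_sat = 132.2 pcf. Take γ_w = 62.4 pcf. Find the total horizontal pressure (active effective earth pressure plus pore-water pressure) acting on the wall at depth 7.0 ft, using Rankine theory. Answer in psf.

K_a = (1 − sin φ)/(1 + sin φ) = 0.3240.
γ' = 132.2 − 62.4 = 69.80 pcf.
Effective vertical stress at 7.0 ft: σ'_v = 118.3×3.5 + 69.80×3.50 = 658.3 psf.
σ'_h = K_a σ'_v = 0.3240 × 658.3 = 213.3 psf; u = γ_w × 3.50 = 218.4 psf.
Total σ_h = 213.3 + 218.4 = 431.7 psf.

432 psf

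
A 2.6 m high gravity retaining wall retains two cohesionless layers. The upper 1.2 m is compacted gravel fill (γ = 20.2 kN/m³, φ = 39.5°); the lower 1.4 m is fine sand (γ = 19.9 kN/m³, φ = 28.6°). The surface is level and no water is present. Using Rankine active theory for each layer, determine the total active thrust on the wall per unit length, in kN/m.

22.1 kN/m

K_a1 = tan²(45°−39.5°/2) = 0.2224; K_a2 = tan²(45°−28.6°/2) = 0.3525.
Layer 1: σ at base = K_a1 γ₁ h₁ = 5.392 kPa; P₁ = ½×5.392×1.2 = 3.235.
Layer 2: σ_v at top = γ₁h₁ = 24.24; σ_h top = K_a2×24.24 = 8.546; σ_h base = K_a2×(24.24+19.9×1.4) = 18.37.
P₂ = ½(8.546+18.37)×1.4 = 18.84. Total P_a = 3.235+18.84 = 22.07 kN/m.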